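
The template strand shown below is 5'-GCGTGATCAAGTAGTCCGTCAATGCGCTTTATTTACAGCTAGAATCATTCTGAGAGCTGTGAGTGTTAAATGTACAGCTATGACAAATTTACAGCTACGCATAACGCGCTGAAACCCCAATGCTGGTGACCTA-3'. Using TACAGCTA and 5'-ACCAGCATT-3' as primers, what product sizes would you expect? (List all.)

The forward primer TACAGCTA matches the top strand at positions 34–41, 73–80, 90–97.
The reverse primer's reverse complement is AATGCTGGT, matching at positions 119–127.
Each forward site pairs with the reverse site to give a product ending at position 127: sizes 94, 55, 38 bp.

94 bp, 55 bp, 38 bp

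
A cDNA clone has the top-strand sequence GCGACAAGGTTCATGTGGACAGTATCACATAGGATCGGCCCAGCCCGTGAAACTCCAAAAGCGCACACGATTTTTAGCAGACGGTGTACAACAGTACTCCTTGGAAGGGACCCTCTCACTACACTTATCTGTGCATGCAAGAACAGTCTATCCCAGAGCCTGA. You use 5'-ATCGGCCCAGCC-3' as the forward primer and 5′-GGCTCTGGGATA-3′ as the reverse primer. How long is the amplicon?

Scanning the template, ATCGGCCCAGCC occurs at positions 34–45; this primer anneals to the bottom strand there with its 3' end pointing downstream.
Taking the reverse complement of GGCTCTGGGATA gives TATCCCAGAGCC, found at positions 149–160 on the template; the primer anneals here to the top strand with its 3' end pointing upstream.
Amplicon spans positions 34–160: 127 bp.

127 bp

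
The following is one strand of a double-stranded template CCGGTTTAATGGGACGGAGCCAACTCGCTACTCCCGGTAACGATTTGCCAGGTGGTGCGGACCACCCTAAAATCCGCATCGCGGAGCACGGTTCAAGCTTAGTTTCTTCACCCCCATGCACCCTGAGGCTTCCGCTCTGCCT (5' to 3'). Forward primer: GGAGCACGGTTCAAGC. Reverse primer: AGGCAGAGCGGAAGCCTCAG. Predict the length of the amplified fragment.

60 bp

Scanning the template, GGAGCACGGTTCAAGC occurs at positions 83–98; this primer anneals to the bottom strand there with its 3' end pointing downstream.
The reverse primer's reverse complement is CTGAGGCTTCCGCTCTGCCT, which matches the template at positions 123–142.
Product length = (reverse-primer end) − (forward-primer start) + 1 = 142 − 83 + 1 = 60 bp.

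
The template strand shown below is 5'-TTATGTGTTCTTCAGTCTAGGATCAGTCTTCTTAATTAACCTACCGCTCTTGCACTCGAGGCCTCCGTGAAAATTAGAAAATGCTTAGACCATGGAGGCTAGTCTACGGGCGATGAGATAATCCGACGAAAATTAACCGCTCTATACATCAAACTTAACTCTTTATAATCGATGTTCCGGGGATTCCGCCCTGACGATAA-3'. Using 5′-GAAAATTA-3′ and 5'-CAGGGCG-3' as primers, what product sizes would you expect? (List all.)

The forward primer GAAAATTA matches the top strand at positions 69–76, 128–135.
The reverse primer's reverse complement is CGCCCTG, matching at positions 187–193.
Each forward site pairs with the reverse site to give a product ending at position 193: sizes 125, 66 bp.

125 bp, 66 bp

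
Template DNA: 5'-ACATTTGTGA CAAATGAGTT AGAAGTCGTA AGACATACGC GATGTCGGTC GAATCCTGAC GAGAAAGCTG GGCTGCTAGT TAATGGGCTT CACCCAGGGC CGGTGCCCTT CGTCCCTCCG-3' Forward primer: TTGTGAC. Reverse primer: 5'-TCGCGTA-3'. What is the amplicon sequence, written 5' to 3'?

The forward primer matches the template at positions 5–11.
Reverse complement of the reverse primer: TACGCGA. This occurs on the top strand at positions 36–42.
The product is the template from position 5 through 42 (38 bp).

5'-TTGTGACAAATGAGTTAGAAGTCGTAAGACATACGCGA-3'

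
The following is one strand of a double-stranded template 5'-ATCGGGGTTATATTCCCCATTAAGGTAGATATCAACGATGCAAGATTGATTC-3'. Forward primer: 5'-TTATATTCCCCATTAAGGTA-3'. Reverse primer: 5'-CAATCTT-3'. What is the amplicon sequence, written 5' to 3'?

Forward primer TTATATTCCCCATTAAGGTA is found on the top strand at positions 8–27.
Taking the reverse complement of CAATCTT gives AAGATTG, found at positions 42–48 on the template; the primer anneals here to the top strand with its 3' end pointing upstream.
The product is the template from position 8 through 48 (41 bp).

5'-TTATATTCCCCATTAAGGTAGATATCAACGATGCAAGATTG-3'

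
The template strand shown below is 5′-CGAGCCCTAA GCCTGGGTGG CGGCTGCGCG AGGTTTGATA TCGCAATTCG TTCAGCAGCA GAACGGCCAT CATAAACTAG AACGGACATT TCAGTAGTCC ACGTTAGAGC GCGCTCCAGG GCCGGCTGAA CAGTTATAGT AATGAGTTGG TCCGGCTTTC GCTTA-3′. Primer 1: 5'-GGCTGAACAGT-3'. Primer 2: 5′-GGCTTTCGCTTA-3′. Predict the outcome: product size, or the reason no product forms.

No product — both primers anneal to the same strand and extend in the same direction.

Primer 1 (GGCTGAACAGT) matches the top strand at positions 124–134 (3' end points downstream).
Primer 2 (GGCTTTCGCTTA) also matches the top strand directly, at positions 154–165 — its reverse complement TAAGCGAAAGCC is not present.
Both primers anneal to the bottom strand with 3' ends pointing the same way, so neither can prime synthesis back toward the other.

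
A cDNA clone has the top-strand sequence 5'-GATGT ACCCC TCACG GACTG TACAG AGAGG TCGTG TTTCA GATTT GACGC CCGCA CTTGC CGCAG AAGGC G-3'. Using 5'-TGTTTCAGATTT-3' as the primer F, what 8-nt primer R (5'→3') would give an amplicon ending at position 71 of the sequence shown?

5'-CGCCTTCT-3'

The forward primer binds at positions 34–45; the product's 3' end on the top strand is position 71.
The reverse primer anneals to the top strand over positions 64–71, i.e. to AGAAGGCG.
Its sequence written 5'→3' is the reverse complement: CGCCTTCT.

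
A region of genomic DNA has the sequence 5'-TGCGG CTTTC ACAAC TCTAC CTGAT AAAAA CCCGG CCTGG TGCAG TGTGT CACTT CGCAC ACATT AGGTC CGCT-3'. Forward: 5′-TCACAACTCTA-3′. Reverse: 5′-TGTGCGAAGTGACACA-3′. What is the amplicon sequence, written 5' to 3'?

The forward primer matches the template at positions 9–19.
Reverse complement of the reverse primer: TGTGTCACTTCGCACA. This occurs on the top strand at positions 46–61.
The product is the template from position 9 through 61 (53 bp).

5'-TCACAACTCTACCTGATAAAAACCCGGCCTGGTGCAGTGTGTCACTTCGCACA-3'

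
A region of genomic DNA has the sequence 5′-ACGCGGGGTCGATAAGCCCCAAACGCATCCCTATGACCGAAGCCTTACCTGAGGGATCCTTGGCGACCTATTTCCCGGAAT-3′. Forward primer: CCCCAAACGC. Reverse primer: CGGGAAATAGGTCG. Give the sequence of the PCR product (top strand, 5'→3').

Scanning the template, CCCCAAACGC occurs at positions 17–26; this primer anneals to the bottom strand there with its 3' end pointing downstream.
Taking the reverse complement of CGGGAAATAGGTCG gives CGACCTATTTCCCG, found at positions 64–77 on the template; the primer anneals here to the top strand with its 3' end pointing upstream.
The product is the template from position 17 through 77 (61 bp).

5'-CCCCAAACGCATCCCTATGACCGAAGCCTTACCTGAGGGATCCTTGGCGACCTATTTCCCG-3'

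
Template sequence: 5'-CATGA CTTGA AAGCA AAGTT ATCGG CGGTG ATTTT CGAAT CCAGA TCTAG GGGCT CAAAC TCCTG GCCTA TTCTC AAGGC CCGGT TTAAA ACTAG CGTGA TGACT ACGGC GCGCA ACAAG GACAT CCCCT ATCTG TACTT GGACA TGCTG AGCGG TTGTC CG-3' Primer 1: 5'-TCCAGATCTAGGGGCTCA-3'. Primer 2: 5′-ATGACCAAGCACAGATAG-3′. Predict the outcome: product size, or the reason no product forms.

Primer 2 (ATGACCAAGCACAGATAG) does not match the top strand, and its reverse complement CTATCTGTGCTTGGTCAT does not match either.
With no annealing site for primer 2, no amplification occurs.

No product — primer 2 has no binding site in the template.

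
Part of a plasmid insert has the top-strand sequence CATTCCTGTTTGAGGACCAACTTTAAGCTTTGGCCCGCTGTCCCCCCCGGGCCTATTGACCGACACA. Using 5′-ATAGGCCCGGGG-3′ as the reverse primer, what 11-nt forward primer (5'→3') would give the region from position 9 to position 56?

The reverse primer's reverse complement CCCCGGGCCTAT matches the template at positions 45–56; the product starts at position 9.
The forward primer is identical to the top strand over positions 9–19: TTTGAGGACCA.

5'-TTTGAGGACCA-3'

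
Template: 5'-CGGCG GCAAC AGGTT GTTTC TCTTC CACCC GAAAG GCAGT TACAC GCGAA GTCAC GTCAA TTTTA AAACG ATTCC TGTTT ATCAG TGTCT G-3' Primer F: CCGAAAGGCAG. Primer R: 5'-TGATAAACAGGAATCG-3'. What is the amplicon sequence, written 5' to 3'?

Forward primer CCGAAAGGCAG is found on the top strand at positions 29–39.
The reverse primer's reverse complement is CGATTCCTGTTTATCA, which matches the template at positions 69–84.
The product is the template from position 29 through 84 (56 bp).

5'-CCGAAAGGCAGTTACACGCGAAGTCACGTCAATTTTAAAACGATTCCTGTTTATCA-3'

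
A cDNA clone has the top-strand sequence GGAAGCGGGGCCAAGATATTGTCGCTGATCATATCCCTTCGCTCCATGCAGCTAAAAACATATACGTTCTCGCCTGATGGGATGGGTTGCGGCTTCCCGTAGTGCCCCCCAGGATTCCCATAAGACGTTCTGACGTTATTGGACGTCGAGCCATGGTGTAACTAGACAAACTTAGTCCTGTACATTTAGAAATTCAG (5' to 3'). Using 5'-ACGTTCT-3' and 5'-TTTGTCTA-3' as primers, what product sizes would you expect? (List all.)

The forward primer ACGTTCT matches the top strand at positions 64–70, 125–131.
The reverse primer's reverse complement is TAGACAAA, matching at positions 163–170.
Each forward site pairs with the reverse site to give a product ending at position 170: sizes 107, 46 bp.

107 bp, 46 bp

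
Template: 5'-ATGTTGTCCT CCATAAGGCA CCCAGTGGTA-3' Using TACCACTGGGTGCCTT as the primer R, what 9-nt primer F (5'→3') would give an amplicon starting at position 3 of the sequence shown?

5'-GTTGTCCTC-3'

The reverse primer's reverse complement AAGGCACCCAGTGGTA matches the template at positions 15–30; the product starts at position 3.
The forward primer is identical to the top strand over positions 3–11: GTTGTCCTC.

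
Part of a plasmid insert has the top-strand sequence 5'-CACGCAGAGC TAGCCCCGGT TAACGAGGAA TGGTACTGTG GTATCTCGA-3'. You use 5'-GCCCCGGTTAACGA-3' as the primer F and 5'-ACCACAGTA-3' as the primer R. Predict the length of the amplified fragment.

30 bp

Scanning the template, GCCCCGGTTAACGA occurs at positions 13–26; this primer anneals to the bottom strand there with its 3' end pointing downstream.
The reverse primer's reverse complement is TACTGTGGT, which matches the template at positions 34–42.
Amplicon spans positions 13–42: 30 bp.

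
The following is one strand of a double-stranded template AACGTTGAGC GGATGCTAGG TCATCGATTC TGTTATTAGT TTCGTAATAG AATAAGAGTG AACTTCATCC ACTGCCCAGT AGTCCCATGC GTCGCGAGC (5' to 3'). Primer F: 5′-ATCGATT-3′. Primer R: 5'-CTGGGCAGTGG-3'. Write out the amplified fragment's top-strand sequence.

The forward primer matches the template at positions 23–29.
The reverse primer's reverse complement is CCACTGCCCAG, which matches the template at positions 69–79.
The product is the template from position 23 through 79 (57 bp).

5'-ATCGATTCTGTTATTAGTTTCGTAATAGAATAAGAGTGAACTTCATCCACTGCCCAG-3'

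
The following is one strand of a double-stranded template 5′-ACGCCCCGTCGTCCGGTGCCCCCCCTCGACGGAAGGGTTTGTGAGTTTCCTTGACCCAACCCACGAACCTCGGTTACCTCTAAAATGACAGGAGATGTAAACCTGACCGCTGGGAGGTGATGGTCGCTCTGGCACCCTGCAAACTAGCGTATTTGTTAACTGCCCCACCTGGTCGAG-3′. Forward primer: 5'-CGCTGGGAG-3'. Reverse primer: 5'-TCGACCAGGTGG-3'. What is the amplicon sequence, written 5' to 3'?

5'-CGCTGGGAGGTGATGGTCGCTCTGGCACCCTGCAAACTAGCGTATTTGTTAACTGCCCCACCTGGTCGA-3'

Scanning the template, CGCTGGGAG occurs at positions 108–116; this primer anneals to the bottom strand there with its 3' end pointing downstream.
Taking the reverse complement of TCGACCAGGTGG gives CCACCTGGTCGA, found at positions 165–176 on the template; the primer anneals here to the top strand with its 3' end pointing upstream.
The product is the template from position 108 through 176 (69 bp).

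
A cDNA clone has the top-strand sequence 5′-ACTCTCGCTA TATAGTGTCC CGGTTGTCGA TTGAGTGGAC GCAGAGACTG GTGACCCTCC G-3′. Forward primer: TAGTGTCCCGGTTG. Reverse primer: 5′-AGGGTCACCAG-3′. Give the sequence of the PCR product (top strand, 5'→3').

The forward primer matches the template at positions 13–26.
The reverse primer's reverse complement is CTGGTGACCCT, which matches the template at positions 48–58.
The product is the template from position 13 through 58 (46 bp).

5'-TAGTGTCCCGGTTGTCGATTGAGTGGACGCAGAGACTGGTGACCCT-3'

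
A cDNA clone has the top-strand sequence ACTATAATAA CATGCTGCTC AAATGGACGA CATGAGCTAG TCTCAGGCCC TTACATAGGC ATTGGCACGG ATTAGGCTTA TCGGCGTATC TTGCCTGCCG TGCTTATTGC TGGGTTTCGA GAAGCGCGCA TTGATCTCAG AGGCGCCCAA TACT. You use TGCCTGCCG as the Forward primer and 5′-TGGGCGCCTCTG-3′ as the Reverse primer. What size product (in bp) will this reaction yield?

58 bp

The forward primer matches the template at positions 92–100.
Reverse complement of the reverse primer: CAGAGGCGCCCA. This occurs on the top strand at positions 138–149.
Product length = (reverse-primer end) − (forward-primer start) + 1 = 149 − 92 + 1 = 58 bp.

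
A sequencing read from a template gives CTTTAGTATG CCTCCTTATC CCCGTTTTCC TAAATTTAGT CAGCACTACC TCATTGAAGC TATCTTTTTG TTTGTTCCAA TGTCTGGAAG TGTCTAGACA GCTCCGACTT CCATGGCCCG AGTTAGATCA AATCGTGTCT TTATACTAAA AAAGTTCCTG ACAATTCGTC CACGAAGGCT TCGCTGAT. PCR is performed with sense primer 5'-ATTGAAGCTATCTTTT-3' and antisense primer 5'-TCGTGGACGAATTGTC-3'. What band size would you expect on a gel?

123 bp

Forward primer ATTGAAGCTATCTTTT is found on the top strand at positions 53–68.
Taking the reverse complement of TCGTGGACGAATTGTC gives GACAATTCGTCCACGA, found at positions 160–175 on the template; the primer anneals here to the top strand with its 3' end pointing upstream.
Product length = (reverse-primer end) − (forward-primer start) + 1 = 175 − 53 + 1 = 123 bp.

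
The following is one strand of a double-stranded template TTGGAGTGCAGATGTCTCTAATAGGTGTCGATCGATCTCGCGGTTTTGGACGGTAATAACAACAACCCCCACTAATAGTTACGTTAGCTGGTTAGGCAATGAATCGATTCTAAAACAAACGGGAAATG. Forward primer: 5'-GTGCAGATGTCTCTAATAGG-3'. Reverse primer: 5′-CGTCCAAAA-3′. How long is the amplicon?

47 bp

Scanning the template, GTGCAGATGTCTCTAATAGG occurs at positions 6–25; this primer anneals to the bottom strand there with its 3' end pointing downstream.
Taking the reverse complement of CGTCCAAAA gives TTTTGGACG, found at positions 44–52 on the template; the primer anneals here to the top strand with its 3' end pointing upstream.
Amplicon spans positions 6–52: 47 bp.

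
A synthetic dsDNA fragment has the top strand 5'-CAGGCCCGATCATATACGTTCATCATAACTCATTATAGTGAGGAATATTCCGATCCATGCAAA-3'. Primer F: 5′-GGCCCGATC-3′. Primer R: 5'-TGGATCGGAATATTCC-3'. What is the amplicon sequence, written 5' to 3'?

5'-GGCCCGATCATATACGTTCATCATAACTCATTATAGTGAGGAATATTCCGATCCA-3'

Scanning the template, GGCCCGATC occurs at positions 3–11; this primer anneals to the bottom strand there with its 3' end pointing downstream.
Reverse complement of the reverse primer: GGAATATTCCGATCCA. This occurs on the top strand at positions 42–57.
The product is the template from position 3 through 57 (55 bp).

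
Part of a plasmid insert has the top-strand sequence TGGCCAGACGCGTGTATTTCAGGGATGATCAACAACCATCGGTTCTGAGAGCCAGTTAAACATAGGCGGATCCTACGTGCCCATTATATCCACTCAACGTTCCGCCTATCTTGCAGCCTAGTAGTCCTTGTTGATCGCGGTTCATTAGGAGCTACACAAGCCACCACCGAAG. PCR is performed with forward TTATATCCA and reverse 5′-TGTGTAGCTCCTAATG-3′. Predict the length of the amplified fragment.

75 bp

Forward primer TTATATCCA is found on the top strand at positions 84–92.
Taking the reverse complement of TGTGTAGCTCCTAATG gives CATTAGGAGCTACACA, found at positions 143–158 on the template; the primer anneals here to the top strand with its 3' end pointing upstream.
Amplicon spans positions 84–158: 75 bp.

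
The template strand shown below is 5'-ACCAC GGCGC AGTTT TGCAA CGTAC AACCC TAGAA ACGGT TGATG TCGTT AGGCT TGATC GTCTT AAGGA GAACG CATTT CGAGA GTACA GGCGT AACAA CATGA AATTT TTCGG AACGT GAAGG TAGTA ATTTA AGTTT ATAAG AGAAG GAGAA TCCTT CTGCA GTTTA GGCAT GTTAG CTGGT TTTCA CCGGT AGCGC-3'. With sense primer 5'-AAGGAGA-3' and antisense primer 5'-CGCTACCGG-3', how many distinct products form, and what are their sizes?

Two products: 134 bp, 52 bp

The forward primer AAGGAGA matches the top strand at positions 66–72, 148–154.
The reverse primer's reverse complement is CCGGTAGCG, matching at positions 191–199.
Each forward site pairs with the reverse site to give a product ending at position 199: sizes 134, 52 bp.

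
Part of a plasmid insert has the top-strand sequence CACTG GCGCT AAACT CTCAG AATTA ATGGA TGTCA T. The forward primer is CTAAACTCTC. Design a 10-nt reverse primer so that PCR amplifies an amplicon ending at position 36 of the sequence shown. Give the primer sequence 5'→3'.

The forward primer binds at positions 9–18; the product's 3' end on the top strand is position 36.
The reverse primer anneals to the top strand over positions 27–36, i.e. to TGGATGTCAT.
Its sequence written 5'→3' is the reverse complement: ATGACATCCA.

5'-ATGACATCCA-3'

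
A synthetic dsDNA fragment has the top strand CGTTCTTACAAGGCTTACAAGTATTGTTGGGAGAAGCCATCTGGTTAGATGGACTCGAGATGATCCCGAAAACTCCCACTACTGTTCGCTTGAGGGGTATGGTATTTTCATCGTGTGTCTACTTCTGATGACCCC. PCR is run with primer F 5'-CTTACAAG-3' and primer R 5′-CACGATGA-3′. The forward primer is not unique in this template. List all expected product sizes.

The forward primer CTTACAAG matches the top strand at positions 5–12, 14–21.
The reverse primer's reverse complement is TCATCGTG, matching at positions 108–115.
Each forward site pairs with the reverse site to give a product ending at position 115: sizes 111, 102 bp.

111 bp, 102 bp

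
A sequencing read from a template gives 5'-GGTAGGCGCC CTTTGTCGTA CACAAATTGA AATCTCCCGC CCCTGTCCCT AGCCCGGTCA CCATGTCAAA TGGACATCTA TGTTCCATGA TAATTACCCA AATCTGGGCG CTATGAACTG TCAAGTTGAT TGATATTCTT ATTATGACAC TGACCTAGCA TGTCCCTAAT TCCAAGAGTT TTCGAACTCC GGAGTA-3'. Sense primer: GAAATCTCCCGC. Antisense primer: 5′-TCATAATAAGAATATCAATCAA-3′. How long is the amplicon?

Forward primer GAAATCTCCCGC is found on the top strand at positions 29–40.
Reverse complement of the reverse primer: TTGATTGATATTCTTATTATGA. This occurs on the top strand at positions 126–147.
Amplicon spans positions 29–147: 119 bp.

119 bp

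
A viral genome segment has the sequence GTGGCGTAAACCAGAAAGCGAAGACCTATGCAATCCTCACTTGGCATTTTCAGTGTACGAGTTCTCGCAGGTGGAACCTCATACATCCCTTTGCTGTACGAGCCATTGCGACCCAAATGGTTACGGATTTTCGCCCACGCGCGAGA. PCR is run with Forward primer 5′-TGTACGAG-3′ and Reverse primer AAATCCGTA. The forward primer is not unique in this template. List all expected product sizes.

77 bp, 36 bp

The forward primer TGTACGAG matches the top strand at positions 54–61, 95–102.
The reverse primer's reverse complement is TACGGATTT, matching at positions 122–130.
Each forward site pairs with the reverse site to give a product ending at position 130: sizes 77, 36 bp.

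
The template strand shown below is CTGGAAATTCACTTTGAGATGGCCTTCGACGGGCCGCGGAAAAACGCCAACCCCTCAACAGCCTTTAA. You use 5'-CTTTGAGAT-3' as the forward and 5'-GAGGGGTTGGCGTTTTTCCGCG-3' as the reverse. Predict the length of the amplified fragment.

Scanning the template, CTTTGAGAT occurs at positions 12–20; this primer anneals to the bottom strand there with its 3' end pointing downstream.
The reverse primer's reverse complement is CGCGGAAAAACGCCAACCCCTC, which matches the template at positions 35–56.
Product length = (reverse-primer end) − (forward-primer start) + 1 = 56 − 12 + 1 = 45 bp.

45 bp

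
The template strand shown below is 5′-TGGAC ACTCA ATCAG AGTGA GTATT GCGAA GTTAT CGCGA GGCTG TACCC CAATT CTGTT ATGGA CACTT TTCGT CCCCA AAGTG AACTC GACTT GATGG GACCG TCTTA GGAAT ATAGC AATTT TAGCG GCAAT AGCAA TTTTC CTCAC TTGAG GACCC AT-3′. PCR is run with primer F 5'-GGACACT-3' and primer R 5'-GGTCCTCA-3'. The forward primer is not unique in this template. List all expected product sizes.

158 bp, 97 bp

The forward primer GGACACT matches the top strand at positions 2–8, 63–69.
The reverse primer's reverse complement is TGAGGACC, matching at positions 152–159.
Each forward site pairs with the reverse site to give a product ending at position 159: sizes 158, 97 bp.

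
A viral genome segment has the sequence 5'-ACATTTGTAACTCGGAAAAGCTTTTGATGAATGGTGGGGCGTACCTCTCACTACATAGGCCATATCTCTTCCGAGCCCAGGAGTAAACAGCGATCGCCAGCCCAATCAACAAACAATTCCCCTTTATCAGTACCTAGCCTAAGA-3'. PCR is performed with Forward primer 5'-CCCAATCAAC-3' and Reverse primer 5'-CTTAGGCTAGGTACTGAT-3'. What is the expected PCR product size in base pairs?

43 bp

The forward primer matches the template at positions 101–110.
Taking the reverse complement of CTTAGGCTAGGTACTGAT gives ATCAGTACCTAGCCTAAG, found at positions 126–143 on the template; the primer anneals here to the top strand with its 3' end pointing upstream.
Amplicon spans positions 101–143: 43 bp.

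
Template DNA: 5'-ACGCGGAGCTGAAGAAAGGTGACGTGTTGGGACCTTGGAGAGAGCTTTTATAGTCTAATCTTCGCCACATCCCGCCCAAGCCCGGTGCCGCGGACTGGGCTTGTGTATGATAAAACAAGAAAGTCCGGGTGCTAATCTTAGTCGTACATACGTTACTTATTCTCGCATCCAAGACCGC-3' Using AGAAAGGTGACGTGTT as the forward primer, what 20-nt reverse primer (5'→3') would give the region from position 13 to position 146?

5'-TACGACTAAGATTAGCACCC-3'

The product's 3' end on the top strand is position 146.
The reverse primer anneals to the top strand over positions 127–146, i.e. to GGGTGCTAATCTTAGTCGTA.
Its sequence written 5'→3' is the reverse complement: TACGACTAAGATTAGCACCC.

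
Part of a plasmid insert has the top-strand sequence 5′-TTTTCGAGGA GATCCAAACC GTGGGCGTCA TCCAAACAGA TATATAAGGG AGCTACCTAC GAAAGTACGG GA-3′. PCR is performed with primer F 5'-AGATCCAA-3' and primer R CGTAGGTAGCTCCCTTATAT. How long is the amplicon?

The forward primer matches the template at positions 10–17.
Taking the reverse complement of CGTAGGTAGCTCCCTTATAT gives ATATAAGGGAGCTACCTACG, found at positions 42–61 on the template; the primer anneals here to the top strand with its 3' end pointing upstream.
Amplicon spans positions 10–61: 52 bp.

52 bp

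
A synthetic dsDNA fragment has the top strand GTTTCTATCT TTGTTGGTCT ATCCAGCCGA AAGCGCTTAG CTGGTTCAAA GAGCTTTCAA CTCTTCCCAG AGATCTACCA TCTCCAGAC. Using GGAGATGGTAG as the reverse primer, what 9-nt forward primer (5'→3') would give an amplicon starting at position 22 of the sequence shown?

5'-TCCAGCCGA-3'

The reverse primer's reverse complement CTACCATCTCC matches the template at positions 75–85; the product starts at position 22.
The forward primer is identical to the top strand over positions 22–30: TCCAGCCGA.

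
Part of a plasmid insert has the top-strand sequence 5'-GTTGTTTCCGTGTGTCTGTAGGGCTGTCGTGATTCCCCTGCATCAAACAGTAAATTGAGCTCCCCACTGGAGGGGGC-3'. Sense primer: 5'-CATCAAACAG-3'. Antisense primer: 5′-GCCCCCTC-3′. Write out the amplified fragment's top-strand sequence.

Forward primer CATCAAACAG is found on the top strand at positions 41–50.
Reverse complement of the reverse primer: GAGGGGGC. This occurs on the top strand at positions 70–77.
The product is the template from position 41 through 77 (37 bp).

5'-CATCAAACAGTAAATTGAGCTCCCCACTGGAGGGGGC-3'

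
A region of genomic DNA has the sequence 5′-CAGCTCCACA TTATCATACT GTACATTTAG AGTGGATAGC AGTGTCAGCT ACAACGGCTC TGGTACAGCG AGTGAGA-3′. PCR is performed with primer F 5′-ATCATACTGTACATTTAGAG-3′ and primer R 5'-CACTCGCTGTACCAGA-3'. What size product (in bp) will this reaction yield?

62 bp

Forward primer ATCATACTGTACATTTAGAG is found on the top strand at positions 13–32.
Reverse complement of the reverse primer: TCTGGTACAGCGAGTG. This occurs on the top strand at positions 59–74.
Product length = (reverse-primer end) − (forward-primer start) + 1 = 74 − 13 + 1 = 62 bp.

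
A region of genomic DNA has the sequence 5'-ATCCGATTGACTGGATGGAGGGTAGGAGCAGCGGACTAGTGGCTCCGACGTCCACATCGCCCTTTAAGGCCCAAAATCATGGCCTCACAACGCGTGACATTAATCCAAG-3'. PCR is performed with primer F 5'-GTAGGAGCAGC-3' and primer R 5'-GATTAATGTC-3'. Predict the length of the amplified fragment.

Scanning the template, GTAGGAGCAGC occurs at positions 22–32; this primer anneals to the bottom strand there with its 3' end pointing downstream.
Reverse complement of the reverse primer: GACATTAATC. This occurs on the top strand at positions 96–105.
The product runs from position 22 to position 105, so its length is 105 − 22 + 1 = 84 bp.

84 bp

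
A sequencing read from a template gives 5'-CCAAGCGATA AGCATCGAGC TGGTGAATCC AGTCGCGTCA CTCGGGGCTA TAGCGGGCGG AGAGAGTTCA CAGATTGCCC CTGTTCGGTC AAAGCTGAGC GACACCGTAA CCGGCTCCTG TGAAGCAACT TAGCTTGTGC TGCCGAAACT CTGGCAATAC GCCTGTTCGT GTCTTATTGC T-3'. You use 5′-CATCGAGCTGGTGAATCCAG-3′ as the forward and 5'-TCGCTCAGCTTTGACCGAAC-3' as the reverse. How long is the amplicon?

Scanning the template, CATCGAGCTGGTGAATCCAG occurs at positions 13–32; this primer anneals to the bottom strand there with its 3' end pointing downstream.
The reverse primer's reverse complement is GTTCGGTCAAAGCTGAGCGA, which matches the template at positions 83–102.
Amplicon spans positions 13–102: 90 bp.

90 bp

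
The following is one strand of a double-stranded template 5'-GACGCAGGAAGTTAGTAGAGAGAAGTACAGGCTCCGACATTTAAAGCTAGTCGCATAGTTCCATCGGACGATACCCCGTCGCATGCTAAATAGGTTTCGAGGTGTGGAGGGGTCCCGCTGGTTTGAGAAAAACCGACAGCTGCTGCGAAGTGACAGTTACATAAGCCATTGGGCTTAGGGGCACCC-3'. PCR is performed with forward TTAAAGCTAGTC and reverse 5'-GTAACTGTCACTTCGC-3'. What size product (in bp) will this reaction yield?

Scanning the template, TTAAAGCTAGTC occurs at positions 41–52; this primer anneals to the bottom strand there with its 3' end pointing downstream.
The reverse primer's reverse complement is GCGAAGTGACAGTTAC, which matches the template at positions 145–160.
Amplicon spans positions 41–160: 120 bp.

120 bp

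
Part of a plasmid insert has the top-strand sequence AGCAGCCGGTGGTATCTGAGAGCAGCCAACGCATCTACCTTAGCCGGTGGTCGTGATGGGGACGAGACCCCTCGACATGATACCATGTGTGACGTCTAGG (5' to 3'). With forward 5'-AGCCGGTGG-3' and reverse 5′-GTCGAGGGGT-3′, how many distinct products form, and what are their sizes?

Two products: 73 bp, 35 bp

The forward primer AGCCGGTGG matches the top strand at positions 4–12, 42–50.
The reverse primer's reverse complement is ACCCCTCGAC, matching at positions 67–76.
Each forward site pairs with the reverse site to give a product ending at position 76: sizes 73, 35 bp.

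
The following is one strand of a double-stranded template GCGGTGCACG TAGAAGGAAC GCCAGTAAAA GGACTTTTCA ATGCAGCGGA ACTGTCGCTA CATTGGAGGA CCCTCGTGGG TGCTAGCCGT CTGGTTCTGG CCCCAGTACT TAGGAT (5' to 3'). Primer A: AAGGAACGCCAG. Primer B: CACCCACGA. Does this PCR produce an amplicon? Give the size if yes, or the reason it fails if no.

Yes — a 69 bp product.

Primer A (AAGGAACGCCAG) matches the top strand at positions 14–25; it acts as a forward primer.
Primer B's reverse complement is TCGTGGGTG, matching the top strand at positions 74–82; it acts as a reverse primer.
The 3' ends face each other across positions 14–82, giving a 69 bp product.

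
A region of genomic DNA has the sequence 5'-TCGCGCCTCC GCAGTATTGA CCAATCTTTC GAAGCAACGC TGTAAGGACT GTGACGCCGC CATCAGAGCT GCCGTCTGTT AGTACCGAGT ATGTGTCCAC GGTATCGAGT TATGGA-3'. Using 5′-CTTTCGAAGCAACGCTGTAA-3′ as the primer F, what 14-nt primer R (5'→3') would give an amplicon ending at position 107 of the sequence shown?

5'-CGATACCGTGGACA-3'

The forward primer binds at positions 26–45; the product's 3' end on the top strand is position 107.
The reverse primer anneals to the top strand over positions 94–107, i.e. to TGTCCACGGTATCG.
Its sequence written 5'→3' is the reverse complement: CGATACCGTGGACA.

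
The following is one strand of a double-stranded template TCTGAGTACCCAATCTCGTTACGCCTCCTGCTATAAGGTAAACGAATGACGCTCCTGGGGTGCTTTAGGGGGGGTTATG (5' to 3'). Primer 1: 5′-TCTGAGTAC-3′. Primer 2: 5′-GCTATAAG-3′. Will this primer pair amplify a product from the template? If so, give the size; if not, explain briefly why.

No product — both primers anneal to the same strand and extend in the same direction.

Primer 1 (TCTGAGTAC) matches the top strand at positions 1–9 (3' end points downstream).
Primer 2 (GCTATAAG) also matches the top strand directly, at positions 30–37 — its reverse complement CTTATAGC is not present.
Both primers anneal to the bottom strand with 3' ends pointing the same way, so neither can prime synthesis back toward the other.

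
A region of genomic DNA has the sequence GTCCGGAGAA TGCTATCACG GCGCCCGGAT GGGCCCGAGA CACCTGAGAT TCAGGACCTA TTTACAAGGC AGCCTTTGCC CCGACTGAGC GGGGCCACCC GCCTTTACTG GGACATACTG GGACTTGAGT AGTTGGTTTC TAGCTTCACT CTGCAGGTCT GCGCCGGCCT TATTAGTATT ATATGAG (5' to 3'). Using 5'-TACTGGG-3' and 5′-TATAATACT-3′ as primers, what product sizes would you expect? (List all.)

78 bp, 68 bp

The forward primer TACTGGG matches the top strand at positions 106–112, 116–122.
The reverse primer's reverse complement is AGTATTATA, matching at positions 175–183.
Each forward site pairs with the reverse site to give a product ending at position 183: sizes 78, 68 bp.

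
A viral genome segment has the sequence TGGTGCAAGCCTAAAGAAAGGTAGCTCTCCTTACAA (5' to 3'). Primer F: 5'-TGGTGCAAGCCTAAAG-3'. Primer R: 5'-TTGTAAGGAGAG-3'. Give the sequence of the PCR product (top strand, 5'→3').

Scanning the template, TGGTGCAAGCCTAAAG occurs at positions 1–16; this primer anneals to the bottom strand there with its 3' end pointing downstream.
The reverse primer's reverse complement is CTCTCCTTACAA, which matches the template at positions 25–36.
The product is the template from position 1 through 36 (36 bp).

5'-TGGTGCAAGCCTAAAGAAAGGTAGCTCTCCTTACAA-3'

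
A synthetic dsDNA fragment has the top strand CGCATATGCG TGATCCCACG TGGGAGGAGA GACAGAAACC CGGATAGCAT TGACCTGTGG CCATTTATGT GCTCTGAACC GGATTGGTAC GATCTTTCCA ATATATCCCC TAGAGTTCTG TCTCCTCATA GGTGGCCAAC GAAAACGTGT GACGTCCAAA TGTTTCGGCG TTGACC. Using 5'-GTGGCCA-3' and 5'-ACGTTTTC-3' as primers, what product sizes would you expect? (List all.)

The forward primer GTGGCCA matches the top strand at positions 57–63, 132–138.
The reverse primer's reverse complement is GAAAACGT, matching at positions 141–148.
Each forward site pairs with the reverse site to give a product ending at position 148: sizes 92, 17 bp.

92 bp, 17 bp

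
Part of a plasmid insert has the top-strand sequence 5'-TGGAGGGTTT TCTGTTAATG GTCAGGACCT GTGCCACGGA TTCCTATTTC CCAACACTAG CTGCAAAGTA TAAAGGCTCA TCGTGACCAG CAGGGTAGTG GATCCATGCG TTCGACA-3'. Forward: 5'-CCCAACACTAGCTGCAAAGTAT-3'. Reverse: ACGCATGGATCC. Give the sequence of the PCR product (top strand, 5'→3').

5'-CCCAACACTAGCTGCAAAGTATAAAGGCTCATCGTGACCAGCAGGGTAGTGGATCCATGCGT-3'

Forward primer CCCAACACTAGCTGCAAAGTAT is found on the top strand at positions 50–71.
The reverse primer's reverse complement is GGATCCATGCGT, which matches the template at positions 100–111.
The product is the template from position 50 through 111 (62 bp).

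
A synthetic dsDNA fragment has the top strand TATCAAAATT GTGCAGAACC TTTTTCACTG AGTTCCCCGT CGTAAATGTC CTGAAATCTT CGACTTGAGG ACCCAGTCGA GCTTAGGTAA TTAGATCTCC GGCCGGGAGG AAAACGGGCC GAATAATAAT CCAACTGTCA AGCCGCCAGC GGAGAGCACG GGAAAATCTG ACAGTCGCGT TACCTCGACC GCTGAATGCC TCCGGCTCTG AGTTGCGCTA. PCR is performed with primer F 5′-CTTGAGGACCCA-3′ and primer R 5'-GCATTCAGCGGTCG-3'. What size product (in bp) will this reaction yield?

136 bp

The forward primer matches the template at positions 64–75.
Reverse complement of the reverse primer: CGACCGCTGAATGC. This occurs on the top strand at positions 186–199.
The product runs from position 64 to position 199, so its length is 199 − 64 + 1 = 136 bp.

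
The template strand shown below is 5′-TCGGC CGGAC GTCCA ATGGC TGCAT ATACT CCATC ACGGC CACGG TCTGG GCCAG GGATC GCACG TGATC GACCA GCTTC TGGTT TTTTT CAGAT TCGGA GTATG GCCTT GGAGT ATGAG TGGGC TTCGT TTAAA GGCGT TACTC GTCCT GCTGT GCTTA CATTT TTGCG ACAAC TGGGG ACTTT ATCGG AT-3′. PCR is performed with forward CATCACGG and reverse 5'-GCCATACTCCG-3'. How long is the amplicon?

Forward primer CATCACGG is found on the top strand at positions 32–39.
Taking the reverse complement of GCCATACTCCG gives CGGAGTATGGC, found at positions 97–107 on the template; the primer anneals here to the top strand with its 3' end pointing upstream.
Amplicon spans positions 32–107: 76 bp.

76 bp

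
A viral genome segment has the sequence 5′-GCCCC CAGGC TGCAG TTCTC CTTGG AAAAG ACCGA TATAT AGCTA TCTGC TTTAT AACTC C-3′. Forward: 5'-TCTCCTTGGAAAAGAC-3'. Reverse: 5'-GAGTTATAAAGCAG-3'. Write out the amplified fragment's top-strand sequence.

Forward primer TCTCCTTGGAAAAGAC is found on the top strand at positions 17–32.
The reverse primer's reverse complement is CTGCTTTATAACTC, which matches the template at positions 47–60.
The product is the template from position 17 through 60 (44 bp).

5'-TCTCCTTGGAAAAGACCGATATATAGCTATCTGCTTTATAACTC-3'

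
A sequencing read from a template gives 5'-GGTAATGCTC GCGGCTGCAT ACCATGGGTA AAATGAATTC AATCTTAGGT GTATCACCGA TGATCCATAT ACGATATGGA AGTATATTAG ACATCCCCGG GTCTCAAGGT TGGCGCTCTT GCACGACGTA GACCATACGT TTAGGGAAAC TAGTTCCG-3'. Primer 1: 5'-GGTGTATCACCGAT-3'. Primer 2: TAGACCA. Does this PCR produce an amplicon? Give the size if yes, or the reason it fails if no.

Primer 1 (GGTGTATCACCGAT) matches the top strand at positions 48–61 (3' end points downstream).
Primer 2 (TAGACCA) also matches the top strand directly, at positions 129–135 — its reverse complement TGGTCTA is not present.
Both primers anneal to the bottom strand with 3' ends pointing the same way, so neither can prime synthesis back toward the other.

No product — both primers anneal to the same strand and extend in the same direction.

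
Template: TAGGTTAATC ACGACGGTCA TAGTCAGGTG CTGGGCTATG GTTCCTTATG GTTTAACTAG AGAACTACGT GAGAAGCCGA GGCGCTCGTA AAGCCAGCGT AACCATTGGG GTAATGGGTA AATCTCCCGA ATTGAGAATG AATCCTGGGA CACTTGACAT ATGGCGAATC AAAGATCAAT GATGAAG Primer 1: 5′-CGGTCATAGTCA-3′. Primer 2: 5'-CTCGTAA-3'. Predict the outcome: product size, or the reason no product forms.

No product — both primers anneal to the same strand and extend in the same direction.

Primer 1 (CGGTCATAGTCA) matches the top strand at positions 15–26 (3' end points downstream).
Primer 2 (CTCGTAA) also matches the top strand directly, at positions 85–91 — its reverse complement TTACGAG is not present.
Both primers anneal to the bottom strand with 3' ends pointing the same way, so neither can prime synthesis back toward the other.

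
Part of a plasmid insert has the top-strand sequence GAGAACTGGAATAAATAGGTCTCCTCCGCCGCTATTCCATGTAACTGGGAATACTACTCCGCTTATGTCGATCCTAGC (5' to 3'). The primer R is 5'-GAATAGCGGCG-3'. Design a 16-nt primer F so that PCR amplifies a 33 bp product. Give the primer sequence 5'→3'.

The reverse primer's reverse complement CGCCGCTATTC matches the template at positions 27–37, so the product ends at position 37.
A 33 bp product then starts at position 37 − 33 + 1 = 5.
The forward primer is identical to the top strand there: ACTGGAATAAATAGGT.

5'-ACTGGAATAAATAGGT-3'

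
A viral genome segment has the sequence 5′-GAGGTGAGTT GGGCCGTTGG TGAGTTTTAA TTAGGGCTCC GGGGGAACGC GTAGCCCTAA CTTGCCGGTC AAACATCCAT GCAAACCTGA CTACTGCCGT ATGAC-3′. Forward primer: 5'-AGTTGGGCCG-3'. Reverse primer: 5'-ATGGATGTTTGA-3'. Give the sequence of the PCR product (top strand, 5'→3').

Forward primer AGTTGGGCCG is found on the top strand at positions 7–16.
Taking the reverse complement of ATGGATGTTTGA gives TCAAACATCCAT, found at positions 69–80 on the template; the primer anneals here to the top strand with its 3' end pointing upstream.
The product is the template from position 7 through 80 (74 bp).

5'-AGTTGGGCCGTTGGTGAGTTTTAATTAGGGCTCCGGGGGAACGCGTAGCCCTAACTTGCCGGTCAAACATCCAT-3'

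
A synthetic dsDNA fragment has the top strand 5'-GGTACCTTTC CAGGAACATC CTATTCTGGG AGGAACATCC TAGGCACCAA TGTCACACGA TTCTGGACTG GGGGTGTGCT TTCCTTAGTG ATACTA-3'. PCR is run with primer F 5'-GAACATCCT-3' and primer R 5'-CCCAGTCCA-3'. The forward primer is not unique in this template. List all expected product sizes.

59 bp, 40 bp

The forward primer GAACATCCT matches the top strand at positions 14–22, 33–41.
The reverse primer's reverse complement is TGGACTGGG, matching at positions 64–72.
Each forward site pairs with the reverse site to give a product ending at position 72: sizes 59, 40 bp.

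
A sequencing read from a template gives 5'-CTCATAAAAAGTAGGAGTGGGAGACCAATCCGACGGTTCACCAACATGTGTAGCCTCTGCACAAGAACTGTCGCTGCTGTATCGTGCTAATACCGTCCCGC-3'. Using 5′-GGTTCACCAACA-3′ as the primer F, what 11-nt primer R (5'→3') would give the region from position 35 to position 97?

5'-GACGGTATTAG-3'

The product's 3' end on the top strand is position 97.
The reverse primer anneals to the top strand over positions 87–97, i.e. to CTAATACCGTC.
Its sequence written 5'→3' is the reverse complement: GACGGTATTAG.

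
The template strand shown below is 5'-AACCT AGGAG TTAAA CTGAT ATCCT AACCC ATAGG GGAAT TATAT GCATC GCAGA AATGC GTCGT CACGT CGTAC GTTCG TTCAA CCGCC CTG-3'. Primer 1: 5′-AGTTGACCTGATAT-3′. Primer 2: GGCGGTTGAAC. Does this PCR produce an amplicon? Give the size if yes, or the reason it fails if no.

No product — primer 1 has no binding site in the template.

Primer 1 (AGTTGACCTGATAT) does not match the top strand, and its reverse complement ATATCAGGTCAACT does not match either.
With no annealing site for primer 1, no amplification occurs.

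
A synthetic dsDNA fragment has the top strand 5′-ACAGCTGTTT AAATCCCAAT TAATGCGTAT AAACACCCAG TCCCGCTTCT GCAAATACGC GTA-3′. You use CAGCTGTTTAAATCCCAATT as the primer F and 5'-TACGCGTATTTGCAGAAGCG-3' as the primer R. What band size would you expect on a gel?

Forward primer CAGCTGTTTAAATCCCAATT is found on the top strand at positions 2–21.
The reverse primer's reverse complement is CGCTTCTGCAAATACGCGTA, which matches the template at positions 44–63.
Amplicon spans positions 2–63: 62 bp.

62 bp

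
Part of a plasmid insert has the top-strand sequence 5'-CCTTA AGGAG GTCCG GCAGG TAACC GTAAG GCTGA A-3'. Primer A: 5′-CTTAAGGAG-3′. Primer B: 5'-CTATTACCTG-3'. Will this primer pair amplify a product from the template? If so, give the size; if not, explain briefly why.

Primer B (CTATTACCTG) does not match the top strand, and its reverse complement CAGGTAATAG does not match either.
With no annealing site for primer B, no amplification occurs.

No product — primer B has no binding site in the template.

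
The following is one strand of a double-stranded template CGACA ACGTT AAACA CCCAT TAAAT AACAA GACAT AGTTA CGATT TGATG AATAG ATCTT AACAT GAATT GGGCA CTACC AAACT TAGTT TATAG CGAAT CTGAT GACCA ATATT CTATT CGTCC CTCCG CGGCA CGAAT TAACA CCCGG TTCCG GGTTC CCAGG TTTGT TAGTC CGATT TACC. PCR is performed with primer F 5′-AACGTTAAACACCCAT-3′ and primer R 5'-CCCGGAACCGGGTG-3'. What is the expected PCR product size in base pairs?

The forward primer matches the template at positions 5–20.
Taking the reverse complement of CCCGGAACCGGGTG gives CACCCGGTTCCGGG, found at positions 144–157 on the template; the primer anneals here to the top strand with its 3' end pointing upstream.
The product runs from position 5 to position 157, so its length is 157 − 5 + 1 = 153 bp.

153 bp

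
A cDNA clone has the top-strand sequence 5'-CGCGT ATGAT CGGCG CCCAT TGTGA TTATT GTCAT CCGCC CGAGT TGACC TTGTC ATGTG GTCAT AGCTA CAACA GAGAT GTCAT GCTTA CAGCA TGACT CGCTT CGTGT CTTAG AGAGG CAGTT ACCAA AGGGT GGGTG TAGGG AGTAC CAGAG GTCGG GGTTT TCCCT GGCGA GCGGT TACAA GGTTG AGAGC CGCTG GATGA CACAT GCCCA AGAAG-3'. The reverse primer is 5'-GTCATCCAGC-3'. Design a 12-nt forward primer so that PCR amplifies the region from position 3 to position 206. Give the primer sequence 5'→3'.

The reverse primer's reverse complement GCTGGATGAC matches the template at positions 197–206; the product starts at position 3.
The forward primer is identical to the top strand over positions 3–14: CGTATGATCGGC.

5'-CGTATGATCGGC-3'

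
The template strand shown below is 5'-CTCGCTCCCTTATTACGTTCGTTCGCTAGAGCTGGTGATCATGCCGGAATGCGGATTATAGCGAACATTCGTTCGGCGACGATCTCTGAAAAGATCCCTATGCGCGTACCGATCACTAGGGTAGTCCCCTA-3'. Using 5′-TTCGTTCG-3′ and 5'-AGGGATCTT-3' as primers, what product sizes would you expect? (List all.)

The forward primer TTCGTTCG matches the top strand at positions 18–25, 68–75.
The reverse primer's reverse complement is AAGATCCCT, matching at positions 91–99.
Each forward site pairs with the reverse site to give a product ending at position 99: sizes 82, 32 bp.

82 bp, 32 bp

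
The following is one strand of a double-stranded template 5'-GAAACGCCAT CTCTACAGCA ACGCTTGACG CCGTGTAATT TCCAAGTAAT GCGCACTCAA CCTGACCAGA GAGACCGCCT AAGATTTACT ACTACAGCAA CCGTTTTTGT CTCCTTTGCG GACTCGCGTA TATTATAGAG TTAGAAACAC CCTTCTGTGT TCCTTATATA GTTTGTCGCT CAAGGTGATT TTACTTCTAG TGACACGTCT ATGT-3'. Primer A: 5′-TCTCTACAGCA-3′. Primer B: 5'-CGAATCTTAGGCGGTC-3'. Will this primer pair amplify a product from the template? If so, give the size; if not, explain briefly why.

Primer B (CGAATCTTAGGCGGTC) does not match the top strand, and its reverse complement GACCGCCTAAGATTCG does not match either.
With no annealing site for primer B, no amplification occurs.

No product — primer B has no binding site in the template.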